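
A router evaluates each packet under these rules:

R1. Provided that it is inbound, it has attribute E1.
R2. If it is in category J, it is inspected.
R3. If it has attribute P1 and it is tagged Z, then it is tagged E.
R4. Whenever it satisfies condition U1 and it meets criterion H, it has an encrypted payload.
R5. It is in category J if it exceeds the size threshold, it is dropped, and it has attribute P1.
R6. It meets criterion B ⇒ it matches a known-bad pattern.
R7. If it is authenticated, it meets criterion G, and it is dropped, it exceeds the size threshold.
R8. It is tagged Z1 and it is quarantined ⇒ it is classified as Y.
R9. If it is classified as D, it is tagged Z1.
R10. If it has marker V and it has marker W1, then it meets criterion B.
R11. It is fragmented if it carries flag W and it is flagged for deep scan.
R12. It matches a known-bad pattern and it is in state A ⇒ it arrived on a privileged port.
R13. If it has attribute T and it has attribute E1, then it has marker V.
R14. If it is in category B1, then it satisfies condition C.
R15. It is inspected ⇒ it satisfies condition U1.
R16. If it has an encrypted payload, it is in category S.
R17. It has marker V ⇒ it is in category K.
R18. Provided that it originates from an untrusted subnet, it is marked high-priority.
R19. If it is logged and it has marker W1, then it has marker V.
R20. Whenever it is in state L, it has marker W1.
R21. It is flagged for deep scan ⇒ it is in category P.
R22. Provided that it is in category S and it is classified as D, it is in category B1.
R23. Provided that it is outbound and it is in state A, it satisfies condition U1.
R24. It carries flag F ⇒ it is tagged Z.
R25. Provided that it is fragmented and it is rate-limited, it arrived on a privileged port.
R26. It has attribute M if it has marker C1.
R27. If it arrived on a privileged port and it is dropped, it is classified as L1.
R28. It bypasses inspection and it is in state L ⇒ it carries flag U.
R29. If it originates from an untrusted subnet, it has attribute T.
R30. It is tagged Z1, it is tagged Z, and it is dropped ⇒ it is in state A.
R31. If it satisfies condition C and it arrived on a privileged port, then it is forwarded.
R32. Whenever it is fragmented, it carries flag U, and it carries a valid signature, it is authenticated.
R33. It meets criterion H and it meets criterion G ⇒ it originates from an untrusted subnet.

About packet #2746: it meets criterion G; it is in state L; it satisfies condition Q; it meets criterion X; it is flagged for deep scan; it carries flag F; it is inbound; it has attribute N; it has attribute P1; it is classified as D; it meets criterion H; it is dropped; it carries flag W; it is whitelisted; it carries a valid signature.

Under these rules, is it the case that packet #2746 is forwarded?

Forward chaining from the given facts derives: has attribute E1, is tagged Z1, is fragmented, has marker W1, is in category P, is tagged Z, is in state A, originates from an untrusted subnet, is tagged E, is marked high-priority, has attribute T, has marker V, is in category K, meets criterion B, matches a known-bad pattern, arrived on a privileged port, is classified as L1.
The only rule concluding "it is forwarded" is R31, which needs "it satisfies condition C"; that is never established.

No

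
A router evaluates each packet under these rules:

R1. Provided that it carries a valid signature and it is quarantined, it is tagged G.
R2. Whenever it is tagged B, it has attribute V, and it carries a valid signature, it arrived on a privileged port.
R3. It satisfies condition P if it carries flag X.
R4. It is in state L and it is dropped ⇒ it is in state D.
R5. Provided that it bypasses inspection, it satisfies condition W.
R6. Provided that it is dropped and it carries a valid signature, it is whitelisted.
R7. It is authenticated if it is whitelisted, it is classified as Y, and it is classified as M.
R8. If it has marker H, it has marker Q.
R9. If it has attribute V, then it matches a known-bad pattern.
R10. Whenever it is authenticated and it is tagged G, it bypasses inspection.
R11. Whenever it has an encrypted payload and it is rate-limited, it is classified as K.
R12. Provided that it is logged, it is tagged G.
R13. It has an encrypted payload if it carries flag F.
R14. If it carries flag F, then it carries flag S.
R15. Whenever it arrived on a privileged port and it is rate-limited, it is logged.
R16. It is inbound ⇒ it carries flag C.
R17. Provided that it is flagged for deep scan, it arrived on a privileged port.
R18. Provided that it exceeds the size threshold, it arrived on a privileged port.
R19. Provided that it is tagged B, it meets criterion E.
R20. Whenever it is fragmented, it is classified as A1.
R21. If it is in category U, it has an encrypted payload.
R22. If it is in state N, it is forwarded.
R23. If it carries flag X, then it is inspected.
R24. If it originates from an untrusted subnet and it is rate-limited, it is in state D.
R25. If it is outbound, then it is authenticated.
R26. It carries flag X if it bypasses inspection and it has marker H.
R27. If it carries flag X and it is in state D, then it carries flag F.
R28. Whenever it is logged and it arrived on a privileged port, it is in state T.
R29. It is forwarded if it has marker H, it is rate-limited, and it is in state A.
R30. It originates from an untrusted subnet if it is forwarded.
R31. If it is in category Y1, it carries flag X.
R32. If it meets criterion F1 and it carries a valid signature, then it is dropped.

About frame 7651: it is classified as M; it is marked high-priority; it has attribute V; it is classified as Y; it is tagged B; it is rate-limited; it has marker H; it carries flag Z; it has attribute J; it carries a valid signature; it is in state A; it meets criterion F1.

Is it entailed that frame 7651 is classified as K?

Yes

By R2 (it is tagged B, it has attribute V, it carries a valid signature): it arrived on a privileged port.
By R15 (it arrived on a privileged port, it is rate-limited): it is logged.
By R29 (it has marker H, it is rate-limited, it is in state A): it is forwarded.
By R30 (it is forwarded): it originates from an untrusted subnet.
By R32 (it meets criterion F1, it carries a valid signature): it is dropped.
By R6 (it is dropped, it carries a valid signature): it is whitelisted.
By R7 (it is whitelisted, it is classified as Y, it is classified as M): it is authenticated.
By R12 (it is logged): it is tagged G.
By R24 (it originates from an untrusted subnet, it is rate-limited): it is in state D.
By R10 (it is authenticated, it is tagged G): it bypasses inspection.
By R26 (it bypasses inspection, it has marker H): it carries flag X.
By R27 (it carries flag X, it is in state D): it carries flag F.
By R13 (it carries flag F): it has an encrypted payload.
By R11 (it has an encrypted payload, it is rate-limited): it is classified as K.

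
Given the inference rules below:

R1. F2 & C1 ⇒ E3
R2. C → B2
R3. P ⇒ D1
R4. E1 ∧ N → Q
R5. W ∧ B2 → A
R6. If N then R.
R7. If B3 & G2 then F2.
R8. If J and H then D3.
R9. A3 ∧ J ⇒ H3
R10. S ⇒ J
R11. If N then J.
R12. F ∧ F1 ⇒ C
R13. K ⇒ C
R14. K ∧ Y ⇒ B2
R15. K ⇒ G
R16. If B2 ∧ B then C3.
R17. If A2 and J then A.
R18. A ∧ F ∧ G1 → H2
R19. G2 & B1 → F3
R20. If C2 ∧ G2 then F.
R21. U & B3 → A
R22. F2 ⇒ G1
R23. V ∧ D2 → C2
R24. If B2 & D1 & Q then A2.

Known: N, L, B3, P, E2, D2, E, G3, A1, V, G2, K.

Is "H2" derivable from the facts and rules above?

No

Forward chaining from the given facts derives: D1, R, F2, J, C, G, G1, C2, B2, F.
The only rule concluding H2 is R18, which needs A; that is never established.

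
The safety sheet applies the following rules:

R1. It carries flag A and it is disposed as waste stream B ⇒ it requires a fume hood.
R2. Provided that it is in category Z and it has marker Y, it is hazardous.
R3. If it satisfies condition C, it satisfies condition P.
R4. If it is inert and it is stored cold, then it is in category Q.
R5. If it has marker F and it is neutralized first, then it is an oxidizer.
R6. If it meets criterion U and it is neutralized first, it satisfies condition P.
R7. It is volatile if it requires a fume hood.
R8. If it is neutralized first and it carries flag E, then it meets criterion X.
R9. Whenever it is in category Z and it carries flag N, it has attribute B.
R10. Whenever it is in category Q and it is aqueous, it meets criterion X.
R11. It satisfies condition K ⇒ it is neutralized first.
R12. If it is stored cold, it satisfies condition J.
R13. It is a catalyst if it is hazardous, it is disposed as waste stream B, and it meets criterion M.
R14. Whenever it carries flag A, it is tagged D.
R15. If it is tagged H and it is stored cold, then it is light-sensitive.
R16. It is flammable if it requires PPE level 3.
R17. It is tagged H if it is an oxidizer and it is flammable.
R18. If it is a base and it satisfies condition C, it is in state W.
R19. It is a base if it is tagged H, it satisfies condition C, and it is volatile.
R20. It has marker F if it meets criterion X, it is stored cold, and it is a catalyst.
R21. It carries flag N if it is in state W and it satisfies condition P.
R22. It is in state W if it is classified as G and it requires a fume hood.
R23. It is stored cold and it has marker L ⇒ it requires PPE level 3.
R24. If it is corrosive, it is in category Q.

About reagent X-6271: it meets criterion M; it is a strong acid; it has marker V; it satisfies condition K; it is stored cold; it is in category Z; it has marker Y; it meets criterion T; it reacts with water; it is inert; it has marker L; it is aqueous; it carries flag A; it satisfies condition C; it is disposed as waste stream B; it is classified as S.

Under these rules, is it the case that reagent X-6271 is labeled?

Forward chaining from the given facts derives: requires a fume hood, is hazardous, satisfies condition P, is in category Q, is volatile, meets criterion X, is neutralized first, satisfies condition J, is a catalyst, is tagged D, has marker F, requires PPE level 3, is an oxidizer, is flammable, is tagged H, is a base, is light-sensitive, is in state W, carries flag N, has attribute B.
No rule has "it is labeled" as its conclusion, and it is not among the given facts.

No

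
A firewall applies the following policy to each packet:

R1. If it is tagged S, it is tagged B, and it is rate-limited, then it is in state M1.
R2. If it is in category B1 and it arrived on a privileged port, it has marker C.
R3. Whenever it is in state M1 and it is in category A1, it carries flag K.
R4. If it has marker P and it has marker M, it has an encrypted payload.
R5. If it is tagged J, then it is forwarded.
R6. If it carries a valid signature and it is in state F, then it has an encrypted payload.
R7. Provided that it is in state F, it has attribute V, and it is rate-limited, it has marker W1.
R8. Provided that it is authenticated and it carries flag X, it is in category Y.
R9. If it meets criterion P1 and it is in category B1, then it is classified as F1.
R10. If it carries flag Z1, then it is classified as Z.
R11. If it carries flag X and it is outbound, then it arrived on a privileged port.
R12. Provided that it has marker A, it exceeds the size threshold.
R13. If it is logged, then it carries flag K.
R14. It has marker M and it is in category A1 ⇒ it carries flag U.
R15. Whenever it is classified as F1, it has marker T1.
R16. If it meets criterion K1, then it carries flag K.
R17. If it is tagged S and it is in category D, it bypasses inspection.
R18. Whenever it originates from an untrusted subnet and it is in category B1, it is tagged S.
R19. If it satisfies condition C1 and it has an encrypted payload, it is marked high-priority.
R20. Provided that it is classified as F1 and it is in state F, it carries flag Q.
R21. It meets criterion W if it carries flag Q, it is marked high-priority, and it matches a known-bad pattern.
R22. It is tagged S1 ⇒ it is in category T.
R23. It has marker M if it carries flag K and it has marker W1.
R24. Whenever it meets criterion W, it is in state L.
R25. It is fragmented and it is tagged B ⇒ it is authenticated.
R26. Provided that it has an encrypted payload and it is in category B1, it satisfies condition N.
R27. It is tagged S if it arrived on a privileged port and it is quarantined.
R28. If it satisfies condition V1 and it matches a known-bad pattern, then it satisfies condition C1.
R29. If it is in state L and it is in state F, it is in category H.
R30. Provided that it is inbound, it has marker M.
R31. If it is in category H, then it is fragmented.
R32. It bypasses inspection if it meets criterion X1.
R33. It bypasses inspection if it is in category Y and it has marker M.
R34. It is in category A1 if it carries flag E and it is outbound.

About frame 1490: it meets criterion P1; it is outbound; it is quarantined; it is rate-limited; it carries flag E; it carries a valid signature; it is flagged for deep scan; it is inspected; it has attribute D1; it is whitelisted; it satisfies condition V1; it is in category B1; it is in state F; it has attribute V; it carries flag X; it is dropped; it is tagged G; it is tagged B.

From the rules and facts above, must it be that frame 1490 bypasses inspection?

No

Forward chaining from the given facts derives: has an encrypted payload, has marker W1, is classified as F1, arrived on a privileged port, has marker T1, carries flag Q, satisfies condition N, is tagged S, is in category A1, is in state M1, has marker C, carries flag K, has marker M, carries flag U.
Rules concluding "it bypasses inspection": R17 needs "it is in category D"; R32 needs "it meets criterion X1"; R33 needs "it is in category Y" — none of these are established.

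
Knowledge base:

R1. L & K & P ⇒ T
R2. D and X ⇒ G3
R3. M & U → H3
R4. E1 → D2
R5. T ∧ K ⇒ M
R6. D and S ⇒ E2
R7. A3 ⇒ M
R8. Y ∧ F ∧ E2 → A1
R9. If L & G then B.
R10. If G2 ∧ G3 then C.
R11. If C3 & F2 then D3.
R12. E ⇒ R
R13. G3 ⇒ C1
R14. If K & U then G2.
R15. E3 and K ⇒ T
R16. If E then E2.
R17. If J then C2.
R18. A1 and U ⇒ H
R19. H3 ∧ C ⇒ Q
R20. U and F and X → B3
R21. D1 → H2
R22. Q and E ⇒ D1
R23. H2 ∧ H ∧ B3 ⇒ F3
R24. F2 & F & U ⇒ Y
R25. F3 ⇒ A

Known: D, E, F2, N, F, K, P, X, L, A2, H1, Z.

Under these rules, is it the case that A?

No

Forward chaining from the given facts derives: T, G3, M, R, C1, E2.
The only rule concluding A is R25, which needs F3; that is never established.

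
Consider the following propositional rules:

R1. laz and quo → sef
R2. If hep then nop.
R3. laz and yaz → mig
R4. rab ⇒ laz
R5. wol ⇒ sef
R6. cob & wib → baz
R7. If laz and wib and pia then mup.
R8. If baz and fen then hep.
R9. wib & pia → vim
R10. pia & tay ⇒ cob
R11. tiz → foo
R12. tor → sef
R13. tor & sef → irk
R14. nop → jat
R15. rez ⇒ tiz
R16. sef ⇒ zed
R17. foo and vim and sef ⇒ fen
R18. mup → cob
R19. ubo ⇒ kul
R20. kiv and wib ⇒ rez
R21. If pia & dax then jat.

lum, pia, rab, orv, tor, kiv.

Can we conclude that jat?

Forward chaining from the given facts derives: laz, sef, irk, zed.
Rules concluding jat: R14 needs nop; R21 needs dax — none of these are established.

No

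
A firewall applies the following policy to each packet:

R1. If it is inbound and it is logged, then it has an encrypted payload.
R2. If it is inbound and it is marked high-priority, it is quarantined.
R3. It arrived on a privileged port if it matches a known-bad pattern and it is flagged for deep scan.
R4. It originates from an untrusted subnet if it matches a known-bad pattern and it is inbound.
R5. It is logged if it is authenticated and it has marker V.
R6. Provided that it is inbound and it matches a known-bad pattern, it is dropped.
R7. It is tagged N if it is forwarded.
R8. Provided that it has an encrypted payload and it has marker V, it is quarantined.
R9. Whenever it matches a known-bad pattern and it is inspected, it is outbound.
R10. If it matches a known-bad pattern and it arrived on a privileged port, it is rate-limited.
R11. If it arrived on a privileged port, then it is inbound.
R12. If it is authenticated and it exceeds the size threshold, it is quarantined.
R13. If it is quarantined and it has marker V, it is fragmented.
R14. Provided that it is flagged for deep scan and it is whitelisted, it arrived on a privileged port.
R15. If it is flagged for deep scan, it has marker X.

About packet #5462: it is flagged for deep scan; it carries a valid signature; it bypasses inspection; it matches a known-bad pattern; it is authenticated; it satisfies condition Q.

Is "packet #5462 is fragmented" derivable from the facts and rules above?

Forward chaining from the given facts derives: arrived on a privileged port, is rate-limited, is inbound, has marker X, originates from an untrusted subnet, is dropped.
The only rule concluding "it is fragmented" is R13, which needs "it is quarantined"; that is never established.

No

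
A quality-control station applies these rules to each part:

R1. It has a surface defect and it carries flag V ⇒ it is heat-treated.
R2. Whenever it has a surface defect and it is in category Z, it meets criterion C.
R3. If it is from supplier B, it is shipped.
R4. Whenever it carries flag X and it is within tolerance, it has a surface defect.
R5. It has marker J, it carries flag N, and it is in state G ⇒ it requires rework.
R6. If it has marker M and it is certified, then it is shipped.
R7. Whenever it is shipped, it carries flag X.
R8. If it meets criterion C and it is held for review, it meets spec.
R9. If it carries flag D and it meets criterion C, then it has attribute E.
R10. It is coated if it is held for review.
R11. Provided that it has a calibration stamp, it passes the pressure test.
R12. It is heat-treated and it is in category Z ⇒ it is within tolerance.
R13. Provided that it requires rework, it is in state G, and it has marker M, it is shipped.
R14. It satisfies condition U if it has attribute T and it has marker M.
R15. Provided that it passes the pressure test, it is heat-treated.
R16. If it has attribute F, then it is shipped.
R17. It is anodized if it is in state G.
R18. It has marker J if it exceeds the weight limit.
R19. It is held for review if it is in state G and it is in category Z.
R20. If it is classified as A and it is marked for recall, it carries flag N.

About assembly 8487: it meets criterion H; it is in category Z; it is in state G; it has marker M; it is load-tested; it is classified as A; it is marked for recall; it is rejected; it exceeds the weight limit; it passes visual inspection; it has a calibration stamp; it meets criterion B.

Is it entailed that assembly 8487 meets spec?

By R11 (it has a calibration stamp): it passes the pressure test.
By R15 (it passes the pressure test): it is heat-treated.
By R18 (it exceeds the weight limit): it has marker J.
By R19 (it is in state G, it is in category Z): it is held for review.
By R20 (it is classified as A, it is marked for recall): it carries flag N.
By R5 (it has marker J, it carries flag N, it is in state G): it requires rework.
By R12 (it is heat-treated, it is in category Z): it is within tolerance.
By R13 (it requires rework, it is in state G, it has marker M): it is shipped.
By R7 (it is shipped): it carries flag X.
By R4 (it carries flag X, it is within tolerance): it has a surface defect.
By R2 (it has a surface defect, it is in category Z): it meets criterion C.
By R8 (it meets criterion C, it is held for review): it meets spec.

Yes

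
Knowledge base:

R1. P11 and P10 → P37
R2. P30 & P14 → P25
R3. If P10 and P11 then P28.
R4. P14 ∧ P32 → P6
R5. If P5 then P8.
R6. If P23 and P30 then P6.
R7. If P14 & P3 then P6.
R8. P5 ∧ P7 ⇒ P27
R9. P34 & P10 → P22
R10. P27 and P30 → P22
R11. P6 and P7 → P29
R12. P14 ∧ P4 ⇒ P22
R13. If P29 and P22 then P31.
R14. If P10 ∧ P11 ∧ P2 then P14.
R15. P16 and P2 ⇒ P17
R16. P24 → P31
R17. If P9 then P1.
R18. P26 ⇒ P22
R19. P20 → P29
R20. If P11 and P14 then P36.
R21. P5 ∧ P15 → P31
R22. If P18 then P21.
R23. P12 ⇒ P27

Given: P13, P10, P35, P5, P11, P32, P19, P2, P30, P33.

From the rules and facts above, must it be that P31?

Forward chaining from the given facts derives: P37, P28, P8, P14, P36, P25, P6.
Rules concluding P31: R13 needs P29; R16 needs P24; R21 needs P15 — none of these are established.

No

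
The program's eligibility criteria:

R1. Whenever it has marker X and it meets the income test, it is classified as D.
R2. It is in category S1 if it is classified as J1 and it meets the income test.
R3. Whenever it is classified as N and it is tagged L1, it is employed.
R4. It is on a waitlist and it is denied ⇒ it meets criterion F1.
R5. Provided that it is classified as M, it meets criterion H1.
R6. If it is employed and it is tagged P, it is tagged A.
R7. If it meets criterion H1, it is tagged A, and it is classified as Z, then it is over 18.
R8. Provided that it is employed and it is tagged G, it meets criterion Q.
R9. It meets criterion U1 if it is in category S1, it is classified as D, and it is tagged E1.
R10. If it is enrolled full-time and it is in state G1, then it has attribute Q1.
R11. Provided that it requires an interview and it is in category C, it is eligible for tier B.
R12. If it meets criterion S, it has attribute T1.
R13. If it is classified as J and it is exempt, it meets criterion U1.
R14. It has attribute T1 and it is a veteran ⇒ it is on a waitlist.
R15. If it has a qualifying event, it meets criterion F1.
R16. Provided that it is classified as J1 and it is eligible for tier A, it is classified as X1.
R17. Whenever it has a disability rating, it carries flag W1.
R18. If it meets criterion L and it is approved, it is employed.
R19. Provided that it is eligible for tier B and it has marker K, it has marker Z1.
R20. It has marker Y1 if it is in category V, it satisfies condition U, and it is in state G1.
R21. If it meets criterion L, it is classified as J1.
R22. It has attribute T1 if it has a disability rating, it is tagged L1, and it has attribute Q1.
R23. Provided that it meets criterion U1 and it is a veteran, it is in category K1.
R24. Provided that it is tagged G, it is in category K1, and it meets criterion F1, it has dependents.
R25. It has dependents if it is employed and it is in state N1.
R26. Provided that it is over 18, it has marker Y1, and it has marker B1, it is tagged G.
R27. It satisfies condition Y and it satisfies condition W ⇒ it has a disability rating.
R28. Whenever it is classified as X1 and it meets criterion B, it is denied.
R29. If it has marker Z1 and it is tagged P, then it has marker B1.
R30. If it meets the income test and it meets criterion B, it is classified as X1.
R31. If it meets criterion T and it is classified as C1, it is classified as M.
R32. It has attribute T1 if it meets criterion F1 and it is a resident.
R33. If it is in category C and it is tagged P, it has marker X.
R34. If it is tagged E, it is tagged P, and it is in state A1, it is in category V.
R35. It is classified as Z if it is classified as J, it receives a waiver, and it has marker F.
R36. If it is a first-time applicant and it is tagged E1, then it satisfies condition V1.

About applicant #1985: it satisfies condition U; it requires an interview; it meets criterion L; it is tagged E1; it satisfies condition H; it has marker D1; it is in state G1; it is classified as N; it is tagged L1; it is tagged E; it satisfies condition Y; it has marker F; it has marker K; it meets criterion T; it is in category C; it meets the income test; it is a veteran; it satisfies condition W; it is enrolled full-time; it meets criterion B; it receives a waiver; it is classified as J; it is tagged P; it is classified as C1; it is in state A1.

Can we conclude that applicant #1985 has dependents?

Yes

By R3 (it is classified as N, it is tagged L1): it is employed.
By R6 (it is employed, it is tagged P): it is tagged A.
By R10 (it is enrolled full-time, it is in state G1): it has attribute Q1.
By R11 (it requires an interview, it is in category C): it is eligible for tier B.
By R19 (it is eligible for tier B, it has marker K): it has marker Z1.
By R21 (it meets criterion L): it is classified as J1.
By R27 (it satisfies condition Y, it satisfies condition W): it has a disability rating.
By R29 (it has marker Z1, it is tagged P): it has marker B1.
By R30 (it meets the income test, it meets criterion B): it is classified as X1.
By R31 (it meets criterion T, it is classified as C1): it is classified as M.
By R33 (it is in category C, it is tagged P): it has marker X.
By R34 (it is tagged E, it is tagged P, it is in state A1): it is in category V.
By R35 (it is classified as J, it receives a waiver, it has marker F): it is classified as Z.
By R1 (it has marker X, it meets the income test): it is classified as D.
By R2 (it is classified as J1, it meets the income test): it is in category S1.
By R5 (it is classified as M): it meets criterion H1.
By R7 (it meets criterion H1, it is tagged A, it is classified as Z): it is over 18.
By R9 (it is in category S1, it is classified as D, it is tagged E1): it meets criterion U1.
By R20 (it is in category V, it satisfies condition U, it is in state G1): it has marker Y1.
By R22 (it has a disability rating, it is tagged L1, it has attribute Q1): it has attribute T1.
By R23 (it meets criterion U1, it is a veteran): it is in category K1.
By R26 (it is over 18, it has marker Y1, it has marker B1): it is tagged G.
By R28 (it is classified as X1, it meets criterion B): it is denied.
By R14 (it has attribute T1, it is a veteran): it is on a waitlist.
By R4 (it is on a waitlist, it is denied): it meets criterion F1.
By R24 (it is tagged G, it is in category K1, it meets criterion F1): it has dependents.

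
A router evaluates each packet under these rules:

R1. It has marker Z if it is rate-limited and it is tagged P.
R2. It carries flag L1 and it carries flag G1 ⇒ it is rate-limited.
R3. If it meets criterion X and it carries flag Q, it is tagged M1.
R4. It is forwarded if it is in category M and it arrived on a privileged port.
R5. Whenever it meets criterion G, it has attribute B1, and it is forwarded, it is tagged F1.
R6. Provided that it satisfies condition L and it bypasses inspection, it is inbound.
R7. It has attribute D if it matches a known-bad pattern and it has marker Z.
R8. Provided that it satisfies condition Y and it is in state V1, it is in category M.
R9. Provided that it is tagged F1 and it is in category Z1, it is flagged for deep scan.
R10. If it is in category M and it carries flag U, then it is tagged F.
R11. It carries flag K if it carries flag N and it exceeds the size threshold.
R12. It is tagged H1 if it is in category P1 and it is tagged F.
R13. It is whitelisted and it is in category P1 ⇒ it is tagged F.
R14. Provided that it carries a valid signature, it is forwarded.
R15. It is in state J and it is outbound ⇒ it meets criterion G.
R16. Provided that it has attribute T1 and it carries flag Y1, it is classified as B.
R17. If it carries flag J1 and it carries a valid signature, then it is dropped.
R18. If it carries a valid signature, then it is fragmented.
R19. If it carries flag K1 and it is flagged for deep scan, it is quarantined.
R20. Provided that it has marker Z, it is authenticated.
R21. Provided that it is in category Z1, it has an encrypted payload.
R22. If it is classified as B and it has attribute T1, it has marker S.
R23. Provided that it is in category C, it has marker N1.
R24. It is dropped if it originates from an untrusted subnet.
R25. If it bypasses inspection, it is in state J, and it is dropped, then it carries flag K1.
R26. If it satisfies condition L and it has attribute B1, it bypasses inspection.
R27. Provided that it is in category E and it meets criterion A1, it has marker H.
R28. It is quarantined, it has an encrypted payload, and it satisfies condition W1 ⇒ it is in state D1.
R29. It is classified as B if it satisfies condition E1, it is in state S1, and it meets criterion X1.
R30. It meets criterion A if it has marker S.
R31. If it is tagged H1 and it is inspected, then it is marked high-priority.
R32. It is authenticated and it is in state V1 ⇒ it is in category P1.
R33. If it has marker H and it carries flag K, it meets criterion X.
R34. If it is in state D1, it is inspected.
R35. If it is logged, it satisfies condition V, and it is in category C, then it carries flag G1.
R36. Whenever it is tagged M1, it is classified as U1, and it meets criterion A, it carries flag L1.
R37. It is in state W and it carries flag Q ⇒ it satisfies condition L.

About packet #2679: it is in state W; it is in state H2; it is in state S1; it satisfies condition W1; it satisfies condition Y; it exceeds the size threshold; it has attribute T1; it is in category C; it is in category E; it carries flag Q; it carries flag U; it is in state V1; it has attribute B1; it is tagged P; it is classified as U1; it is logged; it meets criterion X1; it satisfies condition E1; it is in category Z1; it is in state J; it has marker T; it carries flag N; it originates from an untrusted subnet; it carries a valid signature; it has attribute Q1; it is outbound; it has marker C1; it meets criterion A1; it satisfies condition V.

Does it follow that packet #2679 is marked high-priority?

Yes

By R8 (it satisfies condition Y, it is in state V1): it is in category M.
By R10 (it is in category M, it carries flag U): it is tagged F.
By R11 (it carries flag N, it exceeds the size threshold): it carries flag K.
By R14 (it carries a valid signature): it is forwarded.
By R15 (it is in state J, it is outbound): it meets criterion G.
By R21 (it is in category Z1): it has an encrypted payload.
By R24 (it originates from an untrusted subnet): it is dropped.
By R27 (it is in category E, it meets criterion A1): it has marker H.
By R29 (it satisfies condition E1, it is in state S1, it meets criterion X1): it is classified as B.
By R33 (it has marker H, it carries flag K): it meets criterion X.
By R35 (it is logged, it satisfies condition V, it is in category C): it carries flag G1.
By R37 (it is in state W, it carries flag Q): it satisfies condition L.
By R3 (it meets criterion X, it carries flag Q): it is tagged M1.
By R5 (it meets criterion G, it has attribute B1, it is forwarded): it is tagged F1.
By R9 (it is tagged F1, it is in category Z1): it is flagged for deep scan.
By R22 (it is classified as B, it has attribute T1): it has marker S.
By R26 (it satisfies condition L, it has attribute B1): it bypasses inspection.
By R30 (it has marker S): it meets criterion A.
By R36 (it is tagged M1, it is classified as U1, it meets criterion A): it carries flag L1.
By R2 (it carries flag L1, it carries flag G1): it is rate-limited.
By R25 (it bypasses inspection, it is in state J, it is dropped): it carries flag K1.
By R1 (it is rate-limited, it is tagged P): it has marker Z.
By R19 (it carries flag K1, it is flagged for deep scan): it is quarantined.
By R20 (it has marker Z): it is authenticated.
By R28 (it is quarantined, it has an encrypted payload, it satisfies condition W1): it is in state D1.
By R32 (it is authenticated, it is in state V1): it is in category P1.
By R34 (it is in state D1): it is inspected.
By R12 (it is in category P1, it is tagged F): it is tagged H1.
By R31 (it is tagged H1, it is inspected): it is marked high-priority.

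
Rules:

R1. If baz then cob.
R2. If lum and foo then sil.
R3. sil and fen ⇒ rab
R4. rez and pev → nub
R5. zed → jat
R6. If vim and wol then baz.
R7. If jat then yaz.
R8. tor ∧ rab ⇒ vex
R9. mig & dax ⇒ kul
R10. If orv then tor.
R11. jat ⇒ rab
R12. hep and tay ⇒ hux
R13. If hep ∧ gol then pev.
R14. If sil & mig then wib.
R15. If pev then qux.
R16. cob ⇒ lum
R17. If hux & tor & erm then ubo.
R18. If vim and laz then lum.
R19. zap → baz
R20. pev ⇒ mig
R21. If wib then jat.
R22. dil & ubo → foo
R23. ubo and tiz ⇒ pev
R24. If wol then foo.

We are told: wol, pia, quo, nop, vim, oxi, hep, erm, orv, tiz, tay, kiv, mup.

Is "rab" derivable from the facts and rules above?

Yes

baz  (by R6: vim, wol)
tor  (by R10: orv)
hux  (by R12: hep, tay)
ubo  (by R17: hux, tor, erm)
pev  (by R23: ubo, tiz)
foo  (by R24: wol)
cob  (by R1: baz)
lum  (by R16: cob)
mig  (by R20: pev)
sil  (by R2: lum, foo)
wib  (by R14: sil, mig)
jat  (by R21: wib)
rab  (by R11: jat)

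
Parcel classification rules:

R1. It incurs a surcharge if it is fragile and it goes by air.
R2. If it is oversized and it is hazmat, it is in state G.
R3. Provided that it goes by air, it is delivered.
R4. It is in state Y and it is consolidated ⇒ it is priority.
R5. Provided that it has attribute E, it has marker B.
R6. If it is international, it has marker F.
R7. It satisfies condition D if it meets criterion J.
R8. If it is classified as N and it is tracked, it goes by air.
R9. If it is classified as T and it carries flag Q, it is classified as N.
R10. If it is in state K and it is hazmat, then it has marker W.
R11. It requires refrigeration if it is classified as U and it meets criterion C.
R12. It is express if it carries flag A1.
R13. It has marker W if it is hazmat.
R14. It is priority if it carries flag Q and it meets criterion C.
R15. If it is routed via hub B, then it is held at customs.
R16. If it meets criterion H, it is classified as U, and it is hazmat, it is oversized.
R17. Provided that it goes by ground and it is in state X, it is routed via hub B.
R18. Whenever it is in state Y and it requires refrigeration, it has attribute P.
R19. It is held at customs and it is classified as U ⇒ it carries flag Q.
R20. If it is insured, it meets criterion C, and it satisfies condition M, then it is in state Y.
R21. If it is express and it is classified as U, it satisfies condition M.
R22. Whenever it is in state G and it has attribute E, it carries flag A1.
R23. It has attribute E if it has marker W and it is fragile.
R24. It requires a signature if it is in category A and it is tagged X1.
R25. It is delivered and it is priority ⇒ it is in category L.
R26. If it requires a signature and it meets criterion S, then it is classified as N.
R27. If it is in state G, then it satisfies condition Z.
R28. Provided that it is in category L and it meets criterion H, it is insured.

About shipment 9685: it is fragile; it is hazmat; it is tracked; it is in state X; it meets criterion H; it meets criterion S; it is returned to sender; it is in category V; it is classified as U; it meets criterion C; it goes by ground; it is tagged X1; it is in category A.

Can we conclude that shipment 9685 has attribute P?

By R11 (it is classified as U, it meets criterion C): it requires refrigeration.
By R13 (it is hazmat): it has marker W.
By R16 (it meets criterion H, it is classified as U, it is hazmat): it is oversized.
By R17 (it goes by ground, it is in state X): it is routed via hub B.
By R23 (it has marker W, it is fragile): it has attribute E.
By R24 (it is in category A, it is tagged X1): it requires a signature.
By R26 (it requires a signature, it meets criterion S): it is classified as N.
By R2 (it is oversized, it is hazmat): it is in state G.
By R8 (it is classified as N, it is tracked): it goes by air.
By R15 (it is routed via hub B): it is held at customs.
By R19 (it is held at customs, it is classified as U): it carries flag Q.
By R22 (it is in state G, it has attribute E): it carries flag A1.
By R3 (it goes by air): it is delivered.
By R12 (it carries flag A1): it is express.
By R14 (it carries flag Q, it meets criterion C): it is priority.
By R21 (it is express, it is classified as U): it satisfies condition M.
By R25 (it is delivered, it is priority): it is in category L.
By R28 (it is in category L, it meets criterion H): it is insured.
By R20 (it is insured, it meets criterion C, it satisfies condition M): it is in state Y.
By R18 (it is in state Y, it requires refrigeration): it has attribute P.

Yes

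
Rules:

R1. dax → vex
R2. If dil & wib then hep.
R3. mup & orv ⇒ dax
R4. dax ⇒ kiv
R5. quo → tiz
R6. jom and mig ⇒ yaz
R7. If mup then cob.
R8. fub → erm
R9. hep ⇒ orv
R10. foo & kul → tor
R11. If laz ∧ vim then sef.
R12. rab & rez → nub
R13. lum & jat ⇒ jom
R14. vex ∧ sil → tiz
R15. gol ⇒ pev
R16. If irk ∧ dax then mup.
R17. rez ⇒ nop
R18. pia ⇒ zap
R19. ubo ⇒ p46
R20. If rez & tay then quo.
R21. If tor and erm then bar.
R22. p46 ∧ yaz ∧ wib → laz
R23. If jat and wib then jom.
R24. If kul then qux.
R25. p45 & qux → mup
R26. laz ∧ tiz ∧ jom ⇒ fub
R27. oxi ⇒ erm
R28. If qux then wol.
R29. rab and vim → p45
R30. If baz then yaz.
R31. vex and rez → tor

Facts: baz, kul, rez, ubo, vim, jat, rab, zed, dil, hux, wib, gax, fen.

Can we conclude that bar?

Forward chaining from the given facts derives: hep, orv, nub, nop, p46, jom, qux, wol, p45, yaz, laz, mup, dax, kiv, cob, sef, vex, tor.
The only rule concluding bar is R21, which needs erm; that is never established.

No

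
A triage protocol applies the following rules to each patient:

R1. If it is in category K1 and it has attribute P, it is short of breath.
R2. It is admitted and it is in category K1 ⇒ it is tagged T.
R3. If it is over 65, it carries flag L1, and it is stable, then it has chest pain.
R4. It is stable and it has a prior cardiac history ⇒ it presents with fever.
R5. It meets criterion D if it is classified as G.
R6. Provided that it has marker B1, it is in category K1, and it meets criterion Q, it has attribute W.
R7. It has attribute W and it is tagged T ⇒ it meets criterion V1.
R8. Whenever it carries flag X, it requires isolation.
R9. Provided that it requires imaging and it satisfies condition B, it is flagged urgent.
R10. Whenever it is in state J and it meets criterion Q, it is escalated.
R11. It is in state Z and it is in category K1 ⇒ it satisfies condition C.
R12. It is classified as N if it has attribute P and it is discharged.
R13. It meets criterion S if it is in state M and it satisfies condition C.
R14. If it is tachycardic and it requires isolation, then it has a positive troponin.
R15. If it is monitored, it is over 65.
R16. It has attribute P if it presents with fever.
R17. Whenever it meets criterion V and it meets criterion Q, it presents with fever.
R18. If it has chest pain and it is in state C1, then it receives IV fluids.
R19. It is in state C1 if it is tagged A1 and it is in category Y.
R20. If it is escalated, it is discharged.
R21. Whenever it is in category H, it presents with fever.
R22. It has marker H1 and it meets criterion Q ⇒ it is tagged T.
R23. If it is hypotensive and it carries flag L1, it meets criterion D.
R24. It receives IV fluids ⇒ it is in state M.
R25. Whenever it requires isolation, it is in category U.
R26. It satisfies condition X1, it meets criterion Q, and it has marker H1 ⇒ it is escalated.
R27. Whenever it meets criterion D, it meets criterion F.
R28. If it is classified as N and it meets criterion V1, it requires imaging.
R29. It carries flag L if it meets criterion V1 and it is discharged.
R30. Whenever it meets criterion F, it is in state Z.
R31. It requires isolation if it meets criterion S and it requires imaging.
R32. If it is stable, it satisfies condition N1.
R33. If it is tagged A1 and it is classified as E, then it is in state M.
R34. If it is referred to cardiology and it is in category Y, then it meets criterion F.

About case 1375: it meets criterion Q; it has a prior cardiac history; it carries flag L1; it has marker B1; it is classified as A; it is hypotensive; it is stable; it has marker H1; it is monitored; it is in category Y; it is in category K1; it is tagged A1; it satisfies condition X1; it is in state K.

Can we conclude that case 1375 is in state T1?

No

Forward chaining from the given facts derives: presents with fever, has attribute W, is over 65, has attribute P, is in state C1, is tagged T, meets criterion D, is escalated, meets criterion F, is in state Z, satisfies condition N1, is short of breath, has chest pain, meets criterion V1, satisfies condition C, receives IV fluids, is discharged, is in state M, carries flag L, is classified as N, meets criterion S, requires imaging, requires isolation, is in category U.
No rule has "it is in state T1" as its conclusion, and it is not among the given facts.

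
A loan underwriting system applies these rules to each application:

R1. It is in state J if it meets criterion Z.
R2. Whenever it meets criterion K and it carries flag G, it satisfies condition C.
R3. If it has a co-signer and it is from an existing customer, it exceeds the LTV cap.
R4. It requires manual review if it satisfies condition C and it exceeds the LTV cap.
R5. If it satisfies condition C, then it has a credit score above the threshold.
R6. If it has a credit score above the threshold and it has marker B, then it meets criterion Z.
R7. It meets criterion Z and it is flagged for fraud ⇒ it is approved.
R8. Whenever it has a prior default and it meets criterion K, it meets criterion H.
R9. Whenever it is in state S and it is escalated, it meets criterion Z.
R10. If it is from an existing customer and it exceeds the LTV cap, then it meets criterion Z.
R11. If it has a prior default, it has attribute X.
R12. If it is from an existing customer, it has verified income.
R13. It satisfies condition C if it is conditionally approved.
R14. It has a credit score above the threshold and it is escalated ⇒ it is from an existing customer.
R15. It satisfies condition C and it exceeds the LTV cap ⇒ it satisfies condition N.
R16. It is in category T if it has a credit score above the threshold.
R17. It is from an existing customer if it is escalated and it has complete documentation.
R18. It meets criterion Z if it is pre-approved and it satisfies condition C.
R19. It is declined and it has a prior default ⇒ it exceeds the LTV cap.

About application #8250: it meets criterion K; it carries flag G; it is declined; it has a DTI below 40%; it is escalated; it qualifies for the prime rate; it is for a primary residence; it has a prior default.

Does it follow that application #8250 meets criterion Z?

Yes

By R2 (it meets criterion K, it carries flag G): it satisfies condition C.
By R5 (it satisfies condition C): it has a credit score above the threshold.
By R14 (it has a credit score above the threshold, it is escalated): it is from an existing customer.
By R19 (it is declined, it has a prior default): it exceeds the LTV cap.
By R10 (it is from an existing customer, it exceeds the LTV cap): it meets criterion Z.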